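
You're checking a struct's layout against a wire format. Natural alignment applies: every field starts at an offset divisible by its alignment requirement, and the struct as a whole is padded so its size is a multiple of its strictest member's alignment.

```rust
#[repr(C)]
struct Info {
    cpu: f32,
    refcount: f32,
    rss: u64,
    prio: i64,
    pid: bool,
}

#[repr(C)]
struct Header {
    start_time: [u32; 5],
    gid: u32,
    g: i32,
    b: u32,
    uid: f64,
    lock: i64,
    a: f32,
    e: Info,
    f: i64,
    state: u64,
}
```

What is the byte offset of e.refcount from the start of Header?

Info: @0: cpu [4B, align 4] → 4; @4: refcount [4B, align 4] → 8; @8: rss [8B, align 8] → 16; @16: prio [8B, align 8] → 24; @24: pid [1B, align 1] → 25; +7 tail pad (align 8); size 32, align 8
@0: start_time [20B, align 4] → 20
@20: gid [4B, align 4] → 24
@24: g [4B, align 4] → 28
@28: b [4B, align 4] → 32
@32: uid [8B, align 8] → 40
@40: lock [8B, align 8] → 48
@48: a [4B, align 4] → 52
+4 pad (align 8)
@56: e [32B, align 8] → 88
within Info: refcount at 4
56 + 4 = 60

60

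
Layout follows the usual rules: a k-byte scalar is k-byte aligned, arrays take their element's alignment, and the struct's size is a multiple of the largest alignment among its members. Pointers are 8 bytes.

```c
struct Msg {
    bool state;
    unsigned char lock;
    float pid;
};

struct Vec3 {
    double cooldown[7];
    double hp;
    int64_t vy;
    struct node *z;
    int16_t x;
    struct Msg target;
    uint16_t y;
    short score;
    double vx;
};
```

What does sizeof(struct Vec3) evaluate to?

104 bytes

Msg: state at 0 (size 1, align 1) → ends 1; lock at 1 (size 1, align 1) → ends 2; pad 2 to align 4 for pid; pid at 4 (size 4, align 4) → ends 8; total 8 bytes, alignment 4
cooldown at 0 (size 56, align 8) → ends 56
hp at 56 (size 8, align 8) → ends 64
vy at 64 (size 8, align 8) → ends 72
z at 72 (size 8, align 8) → ends 80
x at 80 (size 2, align 2) → ends 82
pad 2 to align 4 for target
target at 84 (size 8, align 4) → ends 92
y at 92 (size 2, align 2) → ends 94
score at 94 (size 2, align 2) → ends 96
vx at 96 (size 8, align 8) → ends 104
total 104 bytes, alignment 8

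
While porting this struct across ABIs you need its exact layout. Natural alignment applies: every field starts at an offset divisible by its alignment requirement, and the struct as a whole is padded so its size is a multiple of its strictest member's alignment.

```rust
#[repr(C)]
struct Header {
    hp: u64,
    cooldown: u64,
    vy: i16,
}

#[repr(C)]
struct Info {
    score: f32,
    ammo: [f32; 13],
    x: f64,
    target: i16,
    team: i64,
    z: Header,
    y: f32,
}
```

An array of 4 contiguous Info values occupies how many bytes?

Header: @0: hp [8B, align 8] → 8; @8: cooldown [8B, align 8] → 16; @16: vy [2B, align 2] → 18; +6 tail pad (align 8); size 24, align 8
@0: score [4B, align 4] → 4
@4: ammo [52B, align 4] → 56
@56: x [8B, align 8] → 64
@64: target [2B, align 2] → 66
+6 pad (align 8)
@72: team [8B, align 8] → 80
@80: z [24B, align 8] → 104
@104: y [4B, align 4] → 108
+4 tail pad (align 8)
size 112, align 8
array of 4: 4 × 112 = 448

448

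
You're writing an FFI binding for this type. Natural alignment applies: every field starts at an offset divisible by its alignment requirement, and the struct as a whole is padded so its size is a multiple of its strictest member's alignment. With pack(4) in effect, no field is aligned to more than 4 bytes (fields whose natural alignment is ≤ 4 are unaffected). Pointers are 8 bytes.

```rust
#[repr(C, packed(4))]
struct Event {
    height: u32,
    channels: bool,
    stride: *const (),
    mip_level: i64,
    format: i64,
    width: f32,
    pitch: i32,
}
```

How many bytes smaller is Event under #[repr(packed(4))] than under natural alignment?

0

natural layout:
  0..4  height  (4B, 4-aligned)
  4..5  channels  (1B, 1-aligned)
  5..8  -- padding (3B)
  8..16  stride  (8B, 8-aligned)
  16..24  mip_level  (8B, 8-aligned)
  24..32  format  (8B, 8-aligned)
  32..36  width  (4B, 4-aligned)
  36..40  pitch  (4B, 4-aligned)
  sizeof = 40, alignof = 8
packed(4) layout:
  0..4  height  (4B, 4-aligned)
  4..5  channels  (1B, 1-aligned)
  5..8  -- padding (3B)
  8..16  stride  (8B, 4-aligned)
  16..24  mip_level  (8B, 4-aligned)
  24..32  format  (8B, 4-aligned)
  32..36  width  (4B, 4-aligned)
  36..40  pitch  (4B, 4-aligned)
  sizeof = 40, alignof = 4
40 − 40 = 0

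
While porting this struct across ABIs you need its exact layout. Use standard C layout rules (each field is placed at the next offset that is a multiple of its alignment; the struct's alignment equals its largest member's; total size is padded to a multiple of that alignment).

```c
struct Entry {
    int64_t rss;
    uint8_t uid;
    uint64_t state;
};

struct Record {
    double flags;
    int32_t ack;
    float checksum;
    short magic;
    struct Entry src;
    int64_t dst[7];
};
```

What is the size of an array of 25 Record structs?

Entry: rss at 0 (size 8, align 8) → ends 8; uid at 8 (size 1, align 1) → ends 9; pad 7 to align 8 for state; state at 16 (size 8, align 8) → ends 24; total 24 bytes, alignment 8
flags at 0 (size 8, align 8) → ends 8
ack at 8 (size 4, align 4) → ends 12
checksum at 12 (size 4, align 4) → ends 16
magic at 16 (size 2, align 2) → ends 18
pad 6 to align 8 for src
src at 24 (size 24, align 8) → ends 48
dst at 48 (size 56, align 8) → ends 104
total 104 bytes, alignment 8
array of 25: 25 × 104 = 2600

2600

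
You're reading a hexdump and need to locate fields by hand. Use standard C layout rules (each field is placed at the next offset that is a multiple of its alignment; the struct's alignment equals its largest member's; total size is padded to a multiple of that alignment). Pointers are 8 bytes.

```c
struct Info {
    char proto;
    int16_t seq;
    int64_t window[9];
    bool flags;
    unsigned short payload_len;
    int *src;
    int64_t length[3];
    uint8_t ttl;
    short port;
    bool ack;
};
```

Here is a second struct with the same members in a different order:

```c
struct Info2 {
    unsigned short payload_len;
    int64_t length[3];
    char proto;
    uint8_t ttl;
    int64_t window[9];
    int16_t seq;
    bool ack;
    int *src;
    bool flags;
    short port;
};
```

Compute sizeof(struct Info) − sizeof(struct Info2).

@0: proto [1B, align 1] → 1
+1 pad (align 2)
@2: seq [2B, align 2] → 4
+4 pad (align 8)
@8: window [72B, align 8] → 80
@80: flags [1B, align 1] → 81
+1 pad (align 2)
@82: payload_len [2B, align 2] → 84
+4 pad (align 8)
@88: src [8B, align 8] → 96
@96: length [24B, align 8] → 120
@120: ttl [1B, align 1] → 121
+1 pad (align 2)
@122: port [2B, align 2] → 124
@124: ack [1B, align 1] → 125
+3 tail pad (align 8)
size 128, align 8
— Info2 —
@0: payload_len [2B, align 2] → 2
+6 pad (align 8)
@8: length [24B, align 8] → 32
@32: proto [1B, align 1] → 33
@33: ttl [1B, align 1] → 34
+6 pad (align 8)
@40: window [72B, align 8] → 112
@112: seq [2B, align 2] → 114
@114: ack [1B, align 1] → 115
+5 pad (align 8)
@120: src [8B, align 8] → 128
@128: flags [1B, align 1] → 129
+1 pad (align 2)
@130: port [2B, align 2] → 132
+4 tail pad (align 8)
size 136, align 8
128 − 136 = -8

-8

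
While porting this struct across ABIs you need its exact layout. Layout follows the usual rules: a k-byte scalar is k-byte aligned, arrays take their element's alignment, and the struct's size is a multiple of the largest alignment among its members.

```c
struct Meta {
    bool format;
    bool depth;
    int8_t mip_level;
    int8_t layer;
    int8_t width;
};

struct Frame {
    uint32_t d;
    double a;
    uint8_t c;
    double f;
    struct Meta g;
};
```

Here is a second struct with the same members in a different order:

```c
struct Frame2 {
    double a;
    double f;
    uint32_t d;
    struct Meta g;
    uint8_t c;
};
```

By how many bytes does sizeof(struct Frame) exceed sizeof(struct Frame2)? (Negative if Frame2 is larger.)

Meta: @0: format [1B, align 1] → 1; @1: depth [1B, align 1] → 2; @2: mip_level [1B, align 1] → 3; @3: layer [1B, align 1] → 4; @4: width [1B, align 1] → 5; size 5, align 1
@0: d [4B, align 4] → 4
+4 pad (align 8)
@8: a [8B, align 8] → 16
@16: c [1B, align 1] → 17
+7 pad (align 8)
@24: f [8B, align 8] → 32
@32: g [5B, align 1] → 37
+3 tail pad (align 8)
size 40, align 8
— Frame2 —
@0: a [8B, align 8] → 8
@8: f [8B, align 8] → 16
@16: d [4B, align 4] → 20
@20: g [5B, align 1] → 25
@25: c [1B, align 1] → 26
+6 tail pad (align 8)
size 32, align 8
40 − 32 = 8

8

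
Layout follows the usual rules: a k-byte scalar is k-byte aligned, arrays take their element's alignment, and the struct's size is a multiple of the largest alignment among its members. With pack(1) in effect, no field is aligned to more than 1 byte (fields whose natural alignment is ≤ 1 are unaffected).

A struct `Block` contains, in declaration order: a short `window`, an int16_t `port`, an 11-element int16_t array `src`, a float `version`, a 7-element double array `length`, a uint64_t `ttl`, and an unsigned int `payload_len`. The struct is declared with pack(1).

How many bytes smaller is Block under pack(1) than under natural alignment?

6

natural layout:
  window at 0 (size 2, align 2) → ends 2
  port at 2 (size 2, align 2) → ends 4
  src at 4 (size 22, align 2) → ends 26
  pad 2 to align 4 for version
  version at 28 (size 4, align 4) → ends 32
  length at 32 (size 56, align 8) → ends 88
  ttl at 88 (size 8, align 8) → ends 96
  payload_len at 96 (size 4, align 4) → ends 100
  tail pad 4 to reach multiple of 8
  total 104 bytes, alignment 8
packed(1) layout:
  window at 0 (size 2, align 1) → ends 2
  port at 2 (size 2, align 1) → ends 4
  src at 4 (size 22, align 1) → ends 26
  version at 26 (size 4, align 1) → ends 30
  length at 30 (size 56, align 1) → ends 86
  ttl at 86 (size 8, align 1) → ends 94
  payload_len at 94 (size 4, align 1) → ends 98
  total 98 bytes, alignment 1
104 − 98 = 6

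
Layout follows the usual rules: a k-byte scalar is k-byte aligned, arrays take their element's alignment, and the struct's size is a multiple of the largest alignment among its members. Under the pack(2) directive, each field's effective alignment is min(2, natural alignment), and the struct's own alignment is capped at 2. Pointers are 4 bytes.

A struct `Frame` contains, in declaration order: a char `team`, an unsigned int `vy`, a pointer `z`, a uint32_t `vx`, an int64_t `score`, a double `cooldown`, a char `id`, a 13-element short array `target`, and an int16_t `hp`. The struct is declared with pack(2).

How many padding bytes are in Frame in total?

0..1  team  (1B, 1-aligned)
1..2  -- padding (1B)
2..6  vy  (4B, 2-aligned)
6..10  z  (4B, 2-aligned)
10..14  vx  (4B, 2-aligned)
14..22  score  (8B, 2-aligned)
22..30  cooldown  (8B, 2-aligned)
30..31  id  (1B, 1-aligned)
31..32  -- padding (1B)
32..58  target  (26B, 2-aligned)
58..60  hp  (2B, 2-aligned)
sizeof = 60, alignof = 2
data bytes 58, size 60 → padding 2

2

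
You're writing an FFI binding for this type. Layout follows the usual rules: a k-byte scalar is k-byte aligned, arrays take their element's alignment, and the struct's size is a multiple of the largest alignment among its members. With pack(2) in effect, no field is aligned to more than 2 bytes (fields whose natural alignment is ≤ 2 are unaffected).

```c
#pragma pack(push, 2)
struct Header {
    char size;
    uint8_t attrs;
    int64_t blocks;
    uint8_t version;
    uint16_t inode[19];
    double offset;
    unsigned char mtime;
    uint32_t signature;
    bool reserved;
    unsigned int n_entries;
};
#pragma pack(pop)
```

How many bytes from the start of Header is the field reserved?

size at 0 (size 1, align 1) → ends 1
attrs at 1 (size 1, align 1) → ends 2
blocks at 2 (size 8, align 2) → ends 10
version at 10 (size 1, align 1) → ends 11
pad 1 to align 2 for inode
inode at 12 (size 38, align 2) → ends 50
offset at 50 (size 8, align 2) → ends 58
mtime at 58 (size 1, align 1) → ends 59
pad 1 to align 2 for signature
signature at 60 (size 4, align 2) → ends 64
reserved at 64 (size 1, align 1) → ends 65

64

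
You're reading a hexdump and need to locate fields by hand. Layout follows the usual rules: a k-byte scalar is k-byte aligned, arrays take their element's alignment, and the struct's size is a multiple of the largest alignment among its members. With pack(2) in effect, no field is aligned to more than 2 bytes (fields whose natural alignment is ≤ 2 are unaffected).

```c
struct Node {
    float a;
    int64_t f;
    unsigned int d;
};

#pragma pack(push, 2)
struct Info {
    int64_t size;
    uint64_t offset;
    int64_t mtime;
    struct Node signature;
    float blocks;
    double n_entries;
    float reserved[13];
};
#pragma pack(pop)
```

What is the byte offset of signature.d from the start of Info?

40

Node: a at 0 (size 4, align 4) → ends 4; pad 4 to align 8 for f; f at 8 (size 8, align 8) → ends 16; d at 16 (size 4, align 4) → ends 20; tail pad 4 to reach multiple of 8; total 24 bytes, alignment 8
size at 0 (size 8, align 2) → ends 8
offset at 8 (size 8, align 2) → ends 16
mtime at 16 (size 8, align 2) → ends 24
signature at 24 (size 24, align 2) → ends 48
within Node: d at 16
24 + 16 = 40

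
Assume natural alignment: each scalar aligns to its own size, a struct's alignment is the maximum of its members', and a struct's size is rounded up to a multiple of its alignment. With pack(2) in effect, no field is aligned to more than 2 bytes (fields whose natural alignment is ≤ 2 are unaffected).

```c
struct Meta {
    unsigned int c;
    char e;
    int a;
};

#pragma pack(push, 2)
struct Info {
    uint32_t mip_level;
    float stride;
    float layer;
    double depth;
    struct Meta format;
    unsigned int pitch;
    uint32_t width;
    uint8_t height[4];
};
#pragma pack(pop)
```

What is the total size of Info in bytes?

44

Meta: 0..4  c  (4B, 4-aligned); 4..5  e  (1B, 1-aligned); 5..8  -- padding (3B); 8..12  a  (4B, 4-aligned); sizeof = 12, alignof = 4
0..4  mip_level  (4B, 2-aligned)
4..8  stride  (4B, 2-aligned)
8..12  layer  (4B, 2-aligned)
12..20  depth  (8B, 2-aligned)
20..32  format  (12B, 2-aligned)
32..36  pitch  (4B, 2-aligned)
36..40  width  (4B, 2-aligned)
40..44  height  (4B, 1-aligned)
sizeof = 44, alignof = 2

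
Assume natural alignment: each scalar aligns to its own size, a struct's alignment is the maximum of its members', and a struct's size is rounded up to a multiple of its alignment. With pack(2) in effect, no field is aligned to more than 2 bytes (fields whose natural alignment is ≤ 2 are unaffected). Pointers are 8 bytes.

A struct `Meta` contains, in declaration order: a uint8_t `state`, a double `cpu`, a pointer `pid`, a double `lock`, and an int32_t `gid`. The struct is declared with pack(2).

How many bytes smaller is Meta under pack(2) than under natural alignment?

10

natural layout:
  state at 0 (size 1, align 1) → ends 1
  pad 7 to align 8 for cpu
  cpu at 8 (size 8, align 8) → ends 16
  pid at 16 (size 8, align 8) → ends 24
  lock at 24 (size 8, align 8) → ends 32
  gid at 32 (size 4, align 4) → ends 36
  tail pad 4 to reach multiple of 8
  total 40 bytes, alignment 8
packed(2) layout:
  state at 0 (size 1, align 1) → ends 1
  pad 1 to align 2 for cpu
  cpu at 2 (size 8, align 2) → ends 10
  pid at 10 (size 8, align 2) → ends 18
  lock at 18 (size 8, align 2) → ends 26
  gid at 26 (size 4, align 2) → ends 30
  total 30 bytes, alignment 2
40 − 30 = 10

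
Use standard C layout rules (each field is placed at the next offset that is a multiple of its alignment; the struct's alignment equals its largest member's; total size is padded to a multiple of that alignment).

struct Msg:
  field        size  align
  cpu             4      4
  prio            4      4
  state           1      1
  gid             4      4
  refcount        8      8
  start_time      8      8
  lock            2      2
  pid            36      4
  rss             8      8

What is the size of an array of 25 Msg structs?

0..4  cpu  (4B, 4-aligned)
4..8  prio  (4B, 4-aligned)
8..9  state  (1B, 1-aligned)
9..12  -- padding (3B)
12..16  gid  (4B, 4-aligned)
16..24  refcount  (8B, 8-aligned)
24..32  start_time  (8B, 8-aligned)
32..34  lock  (2B, 2-aligned)
34..36  -- padding (2B)
36..72  pid  (36B, 4-aligned)
72..80  rss  (8B, 8-aligned)
sizeof = 80, alignof = 8
array of 25: 25 × 80 = 2000

2000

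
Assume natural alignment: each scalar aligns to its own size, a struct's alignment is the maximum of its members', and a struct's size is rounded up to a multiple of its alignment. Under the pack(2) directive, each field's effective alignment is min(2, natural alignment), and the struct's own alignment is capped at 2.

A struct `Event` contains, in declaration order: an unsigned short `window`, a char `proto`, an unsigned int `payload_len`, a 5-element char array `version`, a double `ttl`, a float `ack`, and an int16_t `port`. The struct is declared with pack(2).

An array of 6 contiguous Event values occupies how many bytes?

@0: window [2B, align 2] → 2
@2: proto [1B, align 1] → 3
+1 pad (align 2)
@4: payload_len [4B, align 2] → 8
@8: version [5B, align 1] → 13
+1 pad (align 2)
@14: ttl [8B, align 2] → 22
@22: ack [4B, align 2] → 26
@26: port [2B, align 2] → 28
size 28, align 2
array of 6: 6 × 28 = 168

168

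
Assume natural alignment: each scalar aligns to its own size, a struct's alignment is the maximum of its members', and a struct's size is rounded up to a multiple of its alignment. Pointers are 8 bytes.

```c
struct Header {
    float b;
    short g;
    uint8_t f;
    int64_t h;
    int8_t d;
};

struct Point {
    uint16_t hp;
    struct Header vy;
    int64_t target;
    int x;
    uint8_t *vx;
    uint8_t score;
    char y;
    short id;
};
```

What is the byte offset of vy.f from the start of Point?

Header: @0: b [4B, align 4] → 4; @4: g [2B, align 2] → 6; @6: f [1B, align 1] → 7; +1 pad (align 8); @8: h [8B, align 8] → 16; @16: d [1B, align 1] → 17; +7 tail pad (align 8); size 24, align 8
@0: hp [2B, align 2] → 2
+6 pad (align 8)
@8: vy [24B, align 8] → 32
within Header: f at 6
8 + 6 = 14

14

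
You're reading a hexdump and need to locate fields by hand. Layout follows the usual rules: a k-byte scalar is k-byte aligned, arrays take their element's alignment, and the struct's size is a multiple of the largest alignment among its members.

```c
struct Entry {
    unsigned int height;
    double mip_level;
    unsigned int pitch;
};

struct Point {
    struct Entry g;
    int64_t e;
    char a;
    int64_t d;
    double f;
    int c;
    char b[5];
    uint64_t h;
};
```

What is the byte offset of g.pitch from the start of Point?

Entry: 0..4  height  (4B, 4-aligned); 4..8  -- padding (4B); 8..16  mip_level  (8B, 8-aligned); 16..20  pitch  (4B, 4-aligned); 20..24  -- tail padding (4B); sizeof = 24, alignof = 8
0..24  g  (24B, 8-aligned)
within Entry: pitch at 16
0 + 16 = 16

16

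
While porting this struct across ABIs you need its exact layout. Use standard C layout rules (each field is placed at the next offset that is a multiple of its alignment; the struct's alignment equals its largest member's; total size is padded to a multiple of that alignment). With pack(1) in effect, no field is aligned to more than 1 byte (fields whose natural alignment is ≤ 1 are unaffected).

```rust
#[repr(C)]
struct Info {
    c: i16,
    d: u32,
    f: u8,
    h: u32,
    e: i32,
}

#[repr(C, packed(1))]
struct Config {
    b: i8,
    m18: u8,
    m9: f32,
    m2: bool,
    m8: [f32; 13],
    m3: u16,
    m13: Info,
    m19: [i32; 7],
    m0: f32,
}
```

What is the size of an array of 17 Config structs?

Info: @0: c [2B, align 2] → 2; +2 pad (align 4); @4: d [4B, align 4] → 8; @8: f [1B, align 1] → 9; +3 pad (align 4); @12: h [4B, align 4] → 16; @16: e [4B, align 4] → 20; size 20, align 4
@0: b [1B, align 1] → 1
@1: m18 [1B, align 1] → 2
@2: m9 [4B, align 1] → 6
@6: m2 [1B, align 1] → 7
@7: m8 [52B, align 1] → 59
@59: m3 [2B, align 1] → 61
@61: m13 [20B, align 1] → 81
@81: m19 [28B, align 1] → 109
@109: m0 [4B, align 1] → 113
size 113, align 1
array of 17: 17 × 113 = 1921

1921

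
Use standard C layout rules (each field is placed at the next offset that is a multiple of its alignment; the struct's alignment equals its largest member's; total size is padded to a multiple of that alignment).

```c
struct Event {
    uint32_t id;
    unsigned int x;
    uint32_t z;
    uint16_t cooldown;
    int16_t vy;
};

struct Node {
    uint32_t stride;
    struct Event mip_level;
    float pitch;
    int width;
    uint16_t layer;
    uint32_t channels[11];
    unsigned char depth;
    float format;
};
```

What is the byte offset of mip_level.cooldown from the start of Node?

16

Event: @0: id [4B, align 4] → 4; @4: x [4B, align 4] → 8; @8: z [4B, align 4] → 12; @12: cooldown [2B, align 2] → 14; @14: vy [2B, align 2] → 16; size 16, align 4
@0: stride [4B, align 4] → 4
@4: mip_level [16B, align 4] → 20
within Event: cooldown at 12
4 + 12 = 16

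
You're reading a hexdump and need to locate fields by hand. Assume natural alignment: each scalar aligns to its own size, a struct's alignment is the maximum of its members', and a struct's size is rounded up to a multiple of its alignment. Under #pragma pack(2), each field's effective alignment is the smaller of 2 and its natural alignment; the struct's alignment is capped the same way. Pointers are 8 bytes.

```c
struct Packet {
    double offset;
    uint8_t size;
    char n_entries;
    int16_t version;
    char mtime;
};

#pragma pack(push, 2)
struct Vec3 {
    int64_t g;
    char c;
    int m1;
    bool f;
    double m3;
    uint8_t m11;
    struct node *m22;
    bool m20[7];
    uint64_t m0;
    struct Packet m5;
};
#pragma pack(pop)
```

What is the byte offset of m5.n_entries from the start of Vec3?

Packet: 0..8  offset  (8B, 8-aligned); 8..9  size  (1B, 1-aligned); 9..10  n_entries  (1B, 1-aligned); 10..12  version  (2B, 2-aligned); 12..13  mtime  (1B, 1-aligned); 13..16  -- tail padding (3B); sizeof = 16, alignof = 8
0..8  g  (8B, 2-aligned)
8..9  c  (1B, 1-aligned)
9..10  -- padding (1B)
10..14  m1  (4B, 2-aligned)
14..15  f  (1B, 1-aligned)
15..16  -- padding (1B)
16..24  m3  (8B, 2-aligned)
24..25  m11  (1B, 1-aligned)
25..26  -- padding (1B)
26..34  m22  (8B, 2-aligned)
34..41  m20  (7B, 1-aligned)
41..42  -- padding (1B)
42..50  m0  (8B, 2-aligned)
50..66  m5  (16B, 2-aligned)
within Packet: n_entries at 9
50 + 9 = 59

59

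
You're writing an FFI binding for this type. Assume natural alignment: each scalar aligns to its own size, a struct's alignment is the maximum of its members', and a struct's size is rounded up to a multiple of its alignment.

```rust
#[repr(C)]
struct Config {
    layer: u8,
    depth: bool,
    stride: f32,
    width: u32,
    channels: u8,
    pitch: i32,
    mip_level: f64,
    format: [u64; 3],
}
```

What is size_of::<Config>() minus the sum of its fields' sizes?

@0: layer [1B, align 1] → 1
@1: depth [1B, align 1] → 2
+2 pad (align 4)
@4: stride [4B, align 4] → 8
@8: width [4B, align 4] → 12
@12: channels [1B, align 1] → 13
+3 pad (align 4)
@16: pitch [4B, align 4] → 20
+4 pad (align 8)
@24: mip_level [8B, align 8] → 32
@32: format [24B, align 8] → 56
size 56, align 8
data bytes 47, size 56 → padding 9

9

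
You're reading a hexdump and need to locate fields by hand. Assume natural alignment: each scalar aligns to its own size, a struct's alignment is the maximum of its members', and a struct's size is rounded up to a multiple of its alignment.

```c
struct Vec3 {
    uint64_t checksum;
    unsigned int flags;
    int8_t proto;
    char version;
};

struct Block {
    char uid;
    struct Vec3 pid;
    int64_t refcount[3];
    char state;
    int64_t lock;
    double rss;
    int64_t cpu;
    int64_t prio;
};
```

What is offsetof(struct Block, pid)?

Vec3: @0: checksum [8B, align 8] → 8; @8: flags [4B, align 4] → 12; @12: proto [1B, align 1] → 13; @13: version [1B, align 1] → 14; +2 tail pad (align 8); size 16, align 8
@0: uid [1B, align 1] → 1
+7 pad (align 8)
@8: pid [16B, align 8] → 24

8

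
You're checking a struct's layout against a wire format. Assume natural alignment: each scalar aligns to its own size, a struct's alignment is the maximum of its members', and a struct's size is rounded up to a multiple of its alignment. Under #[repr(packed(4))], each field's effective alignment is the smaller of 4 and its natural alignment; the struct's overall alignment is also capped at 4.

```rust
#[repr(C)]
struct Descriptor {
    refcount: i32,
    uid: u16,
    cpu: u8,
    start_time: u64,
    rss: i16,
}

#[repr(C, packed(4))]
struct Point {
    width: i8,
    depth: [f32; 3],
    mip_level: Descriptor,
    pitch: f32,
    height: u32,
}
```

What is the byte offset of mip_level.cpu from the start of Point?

Descriptor: 0..4  refcount  (4B, 4-aligned); 4..6  uid  (2B, 2-aligned); 6..7  cpu  (1B, 1-aligned); 7..8  -- padding (1B); 8..16  start_time  (8B, 8-aligned); 16..18  rss  (2B, 2-aligned); 18..24  -- tail padding (6B); sizeof = 24, alignof = 8
0..1  width  (1B, 1-aligned)
1..4  -- padding (3B)
4..16  depth  (12B, 4-aligned)
16..40  mip_level  (24B, 4-aligned)
within Descriptor: cpu at 6
16 + 6 = 22

22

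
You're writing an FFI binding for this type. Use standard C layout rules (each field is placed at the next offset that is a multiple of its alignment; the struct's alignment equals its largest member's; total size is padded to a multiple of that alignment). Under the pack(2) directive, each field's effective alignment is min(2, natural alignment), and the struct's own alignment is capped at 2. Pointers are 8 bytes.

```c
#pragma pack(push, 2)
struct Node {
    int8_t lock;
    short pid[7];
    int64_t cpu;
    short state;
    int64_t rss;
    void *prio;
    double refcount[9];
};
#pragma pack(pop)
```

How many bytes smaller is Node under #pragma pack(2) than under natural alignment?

natural layout:
  0..1  lock  (1B, 1-aligned)
  1..2  -- padding (1B)
  2..16  pid  (14B, 2-aligned)
  16..24  cpu  (8B, 8-aligned)
  24..26  state  (2B, 2-aligned)
  26..32  -- padding (6B)
  32..40  rss  (8B, 8-aligned)
  40..48  prio  (8B, 8-aligned)
  48..120  refcount  (72B, 8-aligned)
  sizeof = 120, alignof = 8
packed(2) layout:
  0..1  lock  (1B, 1-aligned)
  1..2  -- padding (1B)
  2..16  pid  (14B, 2-aligned)
  16..24  cpu  (8B, 2-aligned)
  24..26  state  (2B, 2-aligned)
  26..34  rss  (8B, 2-aligned)
  34..42  prio  (8B, 2-aligned)
  42..114  refcount  (72B, 2-aligned)
  sizeof = 114, alignof = 2
120 − 114 = 6

6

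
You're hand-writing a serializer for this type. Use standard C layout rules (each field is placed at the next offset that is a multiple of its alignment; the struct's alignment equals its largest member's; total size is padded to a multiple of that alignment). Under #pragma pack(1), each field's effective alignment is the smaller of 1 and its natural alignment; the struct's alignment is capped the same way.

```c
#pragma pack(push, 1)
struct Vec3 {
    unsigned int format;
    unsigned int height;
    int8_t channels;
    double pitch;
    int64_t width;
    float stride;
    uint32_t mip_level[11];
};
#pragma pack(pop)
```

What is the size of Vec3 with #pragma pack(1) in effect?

73

0..4  format  (4B, 1-aligned)
4..8  height  (4B, 1-aligned)
8..9  channels  (1B, 1-aligned)
9..17  pitch  (8B, 1-aligned)
17..25  width  (8B, 1-aligned)
25..29  stride  (4B, 1-aligned)
29..73  mip_level  (44B, 1-aligned)
sizeof = 73, alignof = 1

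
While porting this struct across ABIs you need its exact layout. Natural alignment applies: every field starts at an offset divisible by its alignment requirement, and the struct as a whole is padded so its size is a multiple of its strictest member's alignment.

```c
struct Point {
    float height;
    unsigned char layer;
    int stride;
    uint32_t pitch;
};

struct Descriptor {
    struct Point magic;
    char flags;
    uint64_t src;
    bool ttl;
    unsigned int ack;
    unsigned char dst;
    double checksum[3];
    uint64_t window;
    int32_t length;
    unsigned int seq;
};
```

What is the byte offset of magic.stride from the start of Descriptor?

Point: @0: height [4B, align 4] → 4; @4: layer [1B, align 1] → 5; +3 pad (align 4); @8: stride [4B, align 4] → 12; @12: pitch [4B, align 4] → 16; size 16, align 4
@0: magic [16B, align 4] → 16
within Point: stride at 8
0 + 8 = 8

8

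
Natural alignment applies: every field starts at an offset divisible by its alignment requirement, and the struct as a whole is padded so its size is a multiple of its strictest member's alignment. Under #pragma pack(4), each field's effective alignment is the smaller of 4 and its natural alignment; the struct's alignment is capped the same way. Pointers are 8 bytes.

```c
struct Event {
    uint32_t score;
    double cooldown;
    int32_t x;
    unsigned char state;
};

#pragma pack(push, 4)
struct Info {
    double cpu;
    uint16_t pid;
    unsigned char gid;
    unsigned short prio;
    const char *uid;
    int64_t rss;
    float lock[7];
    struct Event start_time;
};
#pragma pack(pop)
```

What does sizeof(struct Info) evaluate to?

84 bytes

Event: @0: score [4B, align 4] → 4; +4 pad (align 8); @8: cooldown [8B, align 8] → 16; @16: x [4B, align 4] → 20; @20: state [1B, align 1] → 21; +3 tail pad (align 8); size 24, align 8
@0: cpu [8B, align 4] → 8
@8: pid [2B, align 2] → 10
@10: gid [1B, align 1] → 11
+1 pad (align 2)
@12: prio [2B, align 2] → 14
+2 pad (align 4)
@16: uid [8B, align 4] → 24
@24: rss [8B, align 4] → 32
@32: lock [28B, align 4] → 60
@60: start_time [24B, align 4] → 84
size 84, align 4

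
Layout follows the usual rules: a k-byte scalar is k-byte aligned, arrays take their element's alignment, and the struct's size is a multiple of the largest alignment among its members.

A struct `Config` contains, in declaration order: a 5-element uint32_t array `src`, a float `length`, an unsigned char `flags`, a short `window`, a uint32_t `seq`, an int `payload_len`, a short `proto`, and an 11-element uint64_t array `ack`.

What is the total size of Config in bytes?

0..20  src  (20B, 4-aligned)
20..24  length  (4B, 4-aligned)
24..25  flags  (1B, 1-aligned)
25..26  -- padding (1B)
26..28  window  (2B, 2-aligned)
28..32  seq  (4B, 4-aligned)
32..36  payload_len  (4B, 4-aligned)
36..38  proto  (2B, 2-aligned)
38..40  -- padding (2B)
40..128  ack  (88B, 8-aligned)
sizeof = 128, alignof = 8

128 bytes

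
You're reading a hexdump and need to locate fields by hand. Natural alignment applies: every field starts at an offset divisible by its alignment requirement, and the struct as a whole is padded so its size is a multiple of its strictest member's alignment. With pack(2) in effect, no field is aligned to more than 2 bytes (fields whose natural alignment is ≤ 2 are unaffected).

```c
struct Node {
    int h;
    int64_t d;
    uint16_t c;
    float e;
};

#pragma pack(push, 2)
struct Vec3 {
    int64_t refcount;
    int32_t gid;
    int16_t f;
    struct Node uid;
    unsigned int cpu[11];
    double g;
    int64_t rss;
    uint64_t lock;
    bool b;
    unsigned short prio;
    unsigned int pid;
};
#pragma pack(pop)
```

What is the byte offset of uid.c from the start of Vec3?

30

Node: h at 0 (size 4, align 4) → ends 4; pad 4 to align 8 for d; d at 8 (size 8, align 8) → ends 16; c at 16 (size 2, align 2) → ends 18; pad 2 to align 4 for e; e at 20 (size 4, align 4) → ends 24; total 24 bytes, alignment 8
refcount at 0 (size 8, align 2) → ends 8
gid at 8 (size 4, align 2) → ends 12
f at 12 (size 2, align 2) → ends 14
uid at 14 (size 24, align 2) → ends 38
within Node: c at 16
14 + 16 = 30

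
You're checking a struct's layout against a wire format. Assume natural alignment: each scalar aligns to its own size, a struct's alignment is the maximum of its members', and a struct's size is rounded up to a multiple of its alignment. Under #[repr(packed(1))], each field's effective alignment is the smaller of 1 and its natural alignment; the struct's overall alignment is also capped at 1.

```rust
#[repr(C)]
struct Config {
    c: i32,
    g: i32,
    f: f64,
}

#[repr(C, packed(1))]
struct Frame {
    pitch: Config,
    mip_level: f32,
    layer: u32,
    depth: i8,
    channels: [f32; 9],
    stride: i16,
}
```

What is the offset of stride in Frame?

61

Config: c at 0 (size 4, align 4) → ends 4; g at 4 (size 4, align 4) → ends 8; f at 8 (size 8, align 8) → ends 16; total 16 bytes, alignment 8
pitch at 0 (size 16, align 1) → ends 16
mip_level at 16 (size 4, align 1) → ends 20
layer at 20 (size 4, align 1) → ends 24
depth at 24 (size 1, align 1) → ends 25
channels at 25 (size 36, align 1) → ends 61
stride at 61 (size 2, align 1) → ends 63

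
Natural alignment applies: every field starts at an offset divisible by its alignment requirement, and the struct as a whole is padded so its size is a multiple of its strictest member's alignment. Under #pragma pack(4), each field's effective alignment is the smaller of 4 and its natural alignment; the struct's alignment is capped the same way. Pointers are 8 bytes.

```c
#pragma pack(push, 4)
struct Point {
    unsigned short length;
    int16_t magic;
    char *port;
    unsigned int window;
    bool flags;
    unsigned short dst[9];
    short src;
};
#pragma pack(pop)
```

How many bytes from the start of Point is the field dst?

18

length at 0 (size 2, align 2) → ends 2
magic at 2 (size 2, align 2) → ends 4
port at 4 (size 8, align 4) → ends 12
window at 12 (size 4, align 4) → ends 16
flags at 16 (size 1, align 1) → ends 17
pad 1 to align 2 for dst
dst at 18 (size 18, align 2) → ends 36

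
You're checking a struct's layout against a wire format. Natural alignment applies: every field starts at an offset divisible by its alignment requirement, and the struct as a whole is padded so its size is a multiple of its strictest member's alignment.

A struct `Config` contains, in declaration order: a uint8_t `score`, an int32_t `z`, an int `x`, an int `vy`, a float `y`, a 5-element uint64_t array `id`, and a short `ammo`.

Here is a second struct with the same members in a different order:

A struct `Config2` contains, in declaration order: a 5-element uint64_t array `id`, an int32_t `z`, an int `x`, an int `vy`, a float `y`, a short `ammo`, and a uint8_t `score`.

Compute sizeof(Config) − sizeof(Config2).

score at 0 (size 1, align 1) → ends 1
pad 3 to align 4 for z
z at 4 (size 4, align 4) → ends 8
x at 8 (size 4, align 4) → ends 12
vy at 12 (size 4, align 4) → ends 16
y at 16 (size 4, align 4) → ends 20
pad 4 to align 8 for id
id at 24 (size 40, align 8) → ends 64
ammo at 64 (size 2, align 2) → ends 66
tail pad 6 to reach multiple of 8
total 72 bytes, alignment 8
— Config2 —
id at 0 (size 40, align 8) → ends 40
z at 40 (size 4, align 4) → ends 44
x at 44 (size 4, align 4) → ends 48
vy at 48 (size 4, align 4) → ends 52
y at 52 (size 4, align 4) → ends 56
ammo at 56 (size 2, align 2) → ends 58
score at 58 (size 1, align 1) → ends 59
tail pad 5 to reach multiple of 8
total 64 bytes, alignment 8
72 − 64 = 8

8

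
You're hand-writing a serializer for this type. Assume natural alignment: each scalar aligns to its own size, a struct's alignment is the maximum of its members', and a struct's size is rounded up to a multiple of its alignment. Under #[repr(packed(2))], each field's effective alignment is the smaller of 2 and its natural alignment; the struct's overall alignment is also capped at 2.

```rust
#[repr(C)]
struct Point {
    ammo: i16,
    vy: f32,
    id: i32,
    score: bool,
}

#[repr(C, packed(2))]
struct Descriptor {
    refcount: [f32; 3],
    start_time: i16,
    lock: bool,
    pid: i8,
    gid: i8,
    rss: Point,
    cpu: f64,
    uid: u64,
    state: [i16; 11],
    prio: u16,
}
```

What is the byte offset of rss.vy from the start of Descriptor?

Point: @0: ammo [2B, align 2] → 2; +2 pad (align 4); @4: vy [4B, align 4] → 8; @8: id [4B, align 4] → 12; @12: score [1B, align 1] → 13; +3 tail pad (align 4); size 16, align 4
@0: refcount [12B, align 2] → 12
@12: start_time [2B, align 2] → 14
@14: lock [1B, align 1] → 15
@15: pid [1B, align 1] → 16
@16: gid [1B, align 1] → 17
+1 pad (align 2)
@18: rss [16B, align 2] → 34
within Point: vy at 4
18 + 4 = 22

22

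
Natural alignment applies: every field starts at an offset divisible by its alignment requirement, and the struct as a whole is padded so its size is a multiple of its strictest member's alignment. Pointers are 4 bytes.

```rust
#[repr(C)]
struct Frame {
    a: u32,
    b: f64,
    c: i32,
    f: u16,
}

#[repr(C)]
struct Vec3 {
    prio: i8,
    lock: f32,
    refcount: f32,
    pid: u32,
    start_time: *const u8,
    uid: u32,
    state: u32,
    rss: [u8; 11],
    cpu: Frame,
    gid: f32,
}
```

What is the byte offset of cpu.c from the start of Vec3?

Frame: @0: a [4B, align 4] → 4; +4 pad (align 8); @8: b [8B, align 8] → 16; @16: c [4B, align 4] → 20; @20: f [2B, align 2] → 22; +2 tail pad (align 8); size 24, align 8
@0: prio [1B, align 1] → 1
+3 pad (align 4)
@4: lock [4B, align 4] → 8
@8: refcount [4B, align 4] → 12
@12: pid [4B, align 4] → 16
@16: start_time [4B, align 4] → 20
@20: uid [4B, align 4] → 24
@24: state [4B, align 4] → 28
@28: rss [11B, align 1] → 39
+1 pad (align 8)
@40: cpu [24B, align 8] → 64
within Frame: c at 16
40 + 16 = 56

56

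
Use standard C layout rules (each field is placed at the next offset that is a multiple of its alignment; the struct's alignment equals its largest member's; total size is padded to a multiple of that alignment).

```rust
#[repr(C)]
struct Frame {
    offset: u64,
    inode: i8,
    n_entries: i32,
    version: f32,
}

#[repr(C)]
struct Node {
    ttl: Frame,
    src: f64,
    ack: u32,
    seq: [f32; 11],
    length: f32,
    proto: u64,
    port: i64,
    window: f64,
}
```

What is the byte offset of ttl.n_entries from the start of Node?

12

Frame: offset at 0 (size 8, align 8) → ends 8; inode at 8 (size 1, align 1) → ends 9; pad 3 to align 4 for n_entries; n_entries at 12 (size 4, align 4) → ends 16; version at 16 (size 4, align 4) → ends 20; tail pad 4 to reach multiple of 8; total 24 bytes, alignment 8
ttl at 0 (size 24, align 8) → ends 24
within Frame: n_entries at 12
0 + 12 = 12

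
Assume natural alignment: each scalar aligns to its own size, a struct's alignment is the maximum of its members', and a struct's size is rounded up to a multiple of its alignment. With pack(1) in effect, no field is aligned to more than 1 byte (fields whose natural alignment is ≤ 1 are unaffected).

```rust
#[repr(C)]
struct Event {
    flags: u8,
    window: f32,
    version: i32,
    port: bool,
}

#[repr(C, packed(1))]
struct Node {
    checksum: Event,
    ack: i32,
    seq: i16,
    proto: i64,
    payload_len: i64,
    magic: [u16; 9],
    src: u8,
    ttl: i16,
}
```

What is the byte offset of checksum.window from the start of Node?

4

Event: 0..1  flags  (1B, 1-aligned); 1..4  -- padding (3B); 4..8  window  (4B, 4-aligned); 8..12  version  (4B, 4-aligned); 12..13  port  (1B, 1-aligned); 13..16  -- tail padding (3B); sizeof = 16, alignof = 4
0..16  checksum  (16B, 1-aligned)
within Event: window at 4
0 + 4 = 4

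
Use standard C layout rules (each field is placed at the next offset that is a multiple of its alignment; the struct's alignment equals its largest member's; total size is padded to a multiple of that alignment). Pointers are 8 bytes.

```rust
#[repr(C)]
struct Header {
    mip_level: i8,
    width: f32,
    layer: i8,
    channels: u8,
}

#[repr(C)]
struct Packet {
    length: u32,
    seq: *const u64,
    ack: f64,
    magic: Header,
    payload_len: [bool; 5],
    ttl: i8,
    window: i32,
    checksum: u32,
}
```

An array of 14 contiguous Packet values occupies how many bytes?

784

Header: 0..1  mip_level  (1B, 1-aligned); 1..4  -- padding (3B); 4..8  width  (4B, 4-aligned); 8..9  layer  (1B, 1-aligned); 9..10  channels  (1B, 1-aligned); 10..12  -- tail padding (2B); sizeof = 12, alignof = 4
0..4  length  (4B, 4-aligned)
4..8  -- padding (4B)
8..16  seq  (8B, 8-aligned)
16..24  ack  (8B, 8-aligned)
24..36  magic  (12B, 4-aligned)
36..41  payload_len  (5B, 1-aligned)
41..42  ttl  (1B, 1-aligned)
42..44  -- padding (2B)
44..48  window  (4B, 4-aligned)
48..52  checksum  (4B, 4-aligned)
52..56  -- tail padding (4B)
sizeof = 56, alignof = 8
array of 14: 14 × 56 = 784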